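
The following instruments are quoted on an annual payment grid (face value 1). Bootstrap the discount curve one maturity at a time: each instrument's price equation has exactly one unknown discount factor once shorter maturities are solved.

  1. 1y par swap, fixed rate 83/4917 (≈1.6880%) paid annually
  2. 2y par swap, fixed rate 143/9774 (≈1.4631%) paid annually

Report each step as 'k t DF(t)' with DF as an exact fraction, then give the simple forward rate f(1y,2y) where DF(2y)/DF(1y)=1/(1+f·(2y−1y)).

step 1 [1y] swap r/1=83/4917: DF=(1 − 83/4917·(0))/(1+83/4917) = 4917/5000 ≈ 0.983400
step 2 [2y] swap r/1=143/9774: DF=(1 − 143/9774·(0.983400))/(1+143/9774) = 4857/5000 ≈ 0.971400

1 1 4917/5000
2 2 4857/5000
f(1y,2y) = ((4917/5000)/(4857/5000) − 1)/(1) = 20/1619 ≈ 1.2353%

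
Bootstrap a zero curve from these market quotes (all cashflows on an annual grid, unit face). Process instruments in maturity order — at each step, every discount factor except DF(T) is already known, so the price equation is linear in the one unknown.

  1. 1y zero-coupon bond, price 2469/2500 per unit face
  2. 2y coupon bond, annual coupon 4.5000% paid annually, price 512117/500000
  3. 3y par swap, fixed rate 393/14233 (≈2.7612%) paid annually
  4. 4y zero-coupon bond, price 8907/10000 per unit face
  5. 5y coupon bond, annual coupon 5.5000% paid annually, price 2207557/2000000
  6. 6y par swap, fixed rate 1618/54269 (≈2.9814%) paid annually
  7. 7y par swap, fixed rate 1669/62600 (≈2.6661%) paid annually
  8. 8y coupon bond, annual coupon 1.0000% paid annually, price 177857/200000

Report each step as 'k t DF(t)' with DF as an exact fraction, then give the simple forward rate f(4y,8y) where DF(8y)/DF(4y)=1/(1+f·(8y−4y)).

step 1 [1y] zero: DF = P = 2469/2500 ≈ 0.987600
step 2 [2y] bond c/1=9/200: DF=(512117/500000 − 9/200·(0.987600))/(1+9/200) = 586/625 ≈ 0.937600
step 3 [3y] swap r/1=393/14233: DF=(1 − 393/14233·(0.987600+0.937600))/(1+393/14233) = 4607/5000 ≈ 0.921400
step 4 [4y] zero: DF = P = 8907/10000 ≈ 0.890700
step 5 [5y] bond c/1=11/200: DF=(2207557/2000000 − 11/200·(0.987600+0.937600+0.921400+0.890700))/(1+11/200) = 4257/5000 ≈ 0.851400
step 6 [6y] swap r/1=1618/54269: DF=(1 − 1618/54269·(0.987600+0.937600+0.921400+0.890700+0.851400))/(1+1618/54269) = 4191/5000 ≈ 0.838200
step 7 [7y] swap r/1=1669/62600: DF=(1 − 1669/62600·(0.987600+0.937600+0.921400+0.890700+0.851400+0.838200))/(1+1669/62600) = 8331/10000 ≈ 0.833100
step 8 [8y] bond c/1=1/100: DF=(177857/200000 − 1/100·(0.987600+0.937600+0.921400+0.890700+0.851400+0.838200+0.833100))/(1+1/100) = 1637/2000 ≈ 0.818500

1 1 2469/2500
2 2 586/625
3 3 4607/5000
4 4 8907/10000
5 5 4257/5000
6 6 4191/5000
7 7 8331/10000
8 8 1637/2000
f(4y,8y) = ((8907/10000)/(1637/2000) − 1)/(4) = 361/16370 ≈ 2.2053%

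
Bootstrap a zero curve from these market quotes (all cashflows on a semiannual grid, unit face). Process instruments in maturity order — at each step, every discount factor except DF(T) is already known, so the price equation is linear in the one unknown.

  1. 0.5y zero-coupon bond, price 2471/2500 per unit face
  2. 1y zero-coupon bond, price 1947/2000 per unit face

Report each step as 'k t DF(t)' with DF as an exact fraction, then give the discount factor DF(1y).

step 1 [0.5y] zero: DF = P = 2471/2500 ≈ 0.988400
step 2 [1y] zero: DF = P = 1947/2000 ≈ 0.973500

1 1/2 2471/2500
2 1 1947/2000
DF(1y) = 1947/2000 ≈ 0.973500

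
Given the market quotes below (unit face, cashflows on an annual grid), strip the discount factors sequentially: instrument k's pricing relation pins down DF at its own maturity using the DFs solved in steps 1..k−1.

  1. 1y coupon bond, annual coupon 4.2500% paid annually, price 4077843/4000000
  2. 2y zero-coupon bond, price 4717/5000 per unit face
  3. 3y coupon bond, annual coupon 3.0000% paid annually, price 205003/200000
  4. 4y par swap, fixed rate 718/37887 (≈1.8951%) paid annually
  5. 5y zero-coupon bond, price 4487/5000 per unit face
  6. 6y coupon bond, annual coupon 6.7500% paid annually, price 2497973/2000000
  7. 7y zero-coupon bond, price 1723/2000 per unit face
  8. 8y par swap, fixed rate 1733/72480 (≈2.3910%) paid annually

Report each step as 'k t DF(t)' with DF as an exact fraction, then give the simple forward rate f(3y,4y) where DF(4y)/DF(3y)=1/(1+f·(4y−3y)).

step 1 [1y] bond c/1=17/400: DF=(4077843/4000000 − 17/400·(0))/(1+17/400) = 9779/10000 ≈ 0.977900
step 2 [2y] zero: DF = P = 4717/5000 ≈ 0.943400
step 3 [3y] bond c/1=3/100: DF=(205003/200000 − 3/100·(0.977900+0.943400))/(1+3/100) = 587/625 ≈ 0.939200
step 4 [4y] swap r/1=718/37887: DF=(1 − 718/37887·(0.977900+0.943400+0.939200))/(1+718/37887) = 4641/5000 ≈ 0.928200
step 5 [5y] zero: DF = P = 4487/5000 ≈ 0.897400
step 6 [6y] bond c/1=27/400: DF=(2497973/2000000 − 27/400·(0.977900+0.943400+0.939200+0.928200+0.897400))/(1+27/400) = 8737/10000 ≈ 0.873700
step 7 [7y] zero: DF = P = 1723/2000 ≈ 0.861500
step 8 [8y] swap r/1=1733/72480: DF=(1 − 1733/72480·(0.977900+0.943400+0.939200+0.928200+0.897400+0.873700+0.861500))/(1+1733/72480) = 8267/10000 ≈ 0.826700

1 1 9779/10000
2 2 4717/5000
3 3 587/625
4 4 4641/5000
5 5 4487/5000
6 6 8737/10000
7 7 1723/2000
8 8 8267/10000
f(3y,4y) = ((587/625)/(4641/5000) − 1)/(1) = 55/4641 ≈ 1.1851%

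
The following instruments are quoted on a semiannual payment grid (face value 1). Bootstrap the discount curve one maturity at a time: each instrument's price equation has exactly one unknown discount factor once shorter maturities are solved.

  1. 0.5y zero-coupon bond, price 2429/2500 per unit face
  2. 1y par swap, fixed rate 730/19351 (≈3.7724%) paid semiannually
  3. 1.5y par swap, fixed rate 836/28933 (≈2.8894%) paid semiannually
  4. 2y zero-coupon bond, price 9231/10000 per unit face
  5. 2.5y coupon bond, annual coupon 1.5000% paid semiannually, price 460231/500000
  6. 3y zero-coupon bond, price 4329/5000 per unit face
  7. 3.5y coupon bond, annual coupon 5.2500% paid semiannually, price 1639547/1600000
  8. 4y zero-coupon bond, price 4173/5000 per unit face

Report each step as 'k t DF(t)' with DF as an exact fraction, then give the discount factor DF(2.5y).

1 1/2 2429/2500
2 1 1927/2000
3 3/2 4791/5000
4 2 9231/10000
5 5/2 2213/2500
6 3 4329/5000
7 7/2 8561/10000
8 4 4173/5000
DF(2.5y) = 2213/2500 ≈ 0.885200

step 1 [0.5y] zero: DF = P = 2429/2500 ≈ 0.971600
step 2 [1y] swap r/2=365/19351: DF=(1 − 365/19351·(0.971600))/(1+365/19351) = 1927/2000 ≈ 0.963500
step 3 [1.5y] swap r/2=418/28933: DF=(1 − 418/28933·(0.971600+0.963500))/(1+418/28933) = 4791/5000 ≈ 0.958200
step 4 [2y] zero: DF = P = 9231/10000 ≈ 0.923100
step 5 [2.5y] bond c/2=3/400: DF=(460231/500000 − 3/400·(0.971600+0.963500+0.958200+0.923100))/(1+3/400) = 2213/2500 ≈ 0.885200
step 6 [3y] zero: DF = P = 4329/5000 ≈ 0.865800
step 7 [3.5y] bond c/2=21/800: DF=(1639547/1600000 − 21/800·(0.971600+0.963500+0.958200+0.923100+0.885200+0.865800))/(1+21/800) = 8561/10000 ≈ 0.856100
step 8 [4y] zero: DF = P = 4173/5000 ≈ 0.834600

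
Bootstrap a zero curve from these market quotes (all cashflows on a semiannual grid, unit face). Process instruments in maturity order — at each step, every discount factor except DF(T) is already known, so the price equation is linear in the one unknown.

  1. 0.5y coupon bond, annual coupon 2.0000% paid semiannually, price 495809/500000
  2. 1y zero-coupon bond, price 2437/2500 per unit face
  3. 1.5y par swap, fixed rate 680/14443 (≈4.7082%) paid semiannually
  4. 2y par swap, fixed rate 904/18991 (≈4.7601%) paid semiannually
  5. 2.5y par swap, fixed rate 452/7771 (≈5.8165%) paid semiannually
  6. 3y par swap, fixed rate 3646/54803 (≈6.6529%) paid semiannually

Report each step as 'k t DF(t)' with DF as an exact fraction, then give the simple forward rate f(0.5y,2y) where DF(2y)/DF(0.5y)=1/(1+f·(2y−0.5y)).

step 1 [0.5y] bond c/2=1/100: DF=(495809/500000 − 1/100·(0))/(1+1/100) = 4909/5000 ≈ 0.981800
step 2 [1y] zero: DF = P = 2437/2500 ≈ 0.974800
step 3 [1.5y] swap r/2=340/14443: DF=(1 − 340/14443·(0.981800+0.974800))/(1+340/14443) = 233/250 ≈ 0.932000
step 4 [2y] swap r/2=452/18991: DF=(1 − 452/18991·(0.981800+0.974800+0.932000))/(1+452/18991) = 1137/1250 ≈ 0.909600
step 5 [2.5y] swap r/2=226/7771: DF=(1 − 226/7771·(0.981800+0.974800+0.932000+0.909600))/(1+226/7771) = 2161/2500 ≈ 0.864400
step 6 [3y] swap r/2=1823/54803: DF=(1 − 1823/54803·(0.981800+0.974800+0.932000+0.909600+0.864400))/(1+1823/54803) = 8177/10000 ≈ 0.817700

1 1/2 4909/5000
2 1 2437/2500
3 3/2 233/250
4 2 1137/1250
5 5/2 2161/2500
6 3 8177/10000
f(0.5y,2y) = ((4909/5000)/(1137/1250) − 1)/(3/2) = 361/6822 ≈ 5.2917%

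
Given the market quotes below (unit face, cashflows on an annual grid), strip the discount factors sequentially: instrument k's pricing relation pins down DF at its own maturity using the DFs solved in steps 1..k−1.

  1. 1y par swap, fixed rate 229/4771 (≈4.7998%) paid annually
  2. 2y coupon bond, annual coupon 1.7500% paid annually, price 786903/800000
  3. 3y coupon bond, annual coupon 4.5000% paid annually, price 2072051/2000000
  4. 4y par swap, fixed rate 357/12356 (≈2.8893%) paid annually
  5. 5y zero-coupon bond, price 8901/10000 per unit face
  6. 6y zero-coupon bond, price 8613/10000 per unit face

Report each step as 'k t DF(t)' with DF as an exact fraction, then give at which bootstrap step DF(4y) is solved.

step 1 [1y] swap r/1=229/4771: DF=(1 − 229/4771·(0))/(1+229/4771) = 4771/5000 ≈ 0.954200
step 2 [2y] bond c/1=7/400: DF=(786903/800000 − 7/400·(0.954200))/(1+7/400) = 9503/10000 ≈ 0.950300
step 3 [3y] bond c/1=9/200: DF=(2072051/2000000 − 9/200·(0.954200+0.950300))/(1+9/200) = 4547/5000 ≈ 0.909400
step 4 [4y] swap r/1=357/12356: DF=(1 − 357/12356·(0.954200+0.950300+0.909400))/(1+357/12356) = 8929/10000 ≈ 0.892900
step 5 [5y] zero: DF = P = 8901/10000 ≈ 0.890100
step 6 [6y] zero: DF = P = 8613/10000 ≈ 0.861300

1 1 4771/5000
2 2 9503/10000
3 3 4547/5000
4 4 8929/10000
5 5 8901/10000
6 6 8613/10000
DF(4y) is solved at step 4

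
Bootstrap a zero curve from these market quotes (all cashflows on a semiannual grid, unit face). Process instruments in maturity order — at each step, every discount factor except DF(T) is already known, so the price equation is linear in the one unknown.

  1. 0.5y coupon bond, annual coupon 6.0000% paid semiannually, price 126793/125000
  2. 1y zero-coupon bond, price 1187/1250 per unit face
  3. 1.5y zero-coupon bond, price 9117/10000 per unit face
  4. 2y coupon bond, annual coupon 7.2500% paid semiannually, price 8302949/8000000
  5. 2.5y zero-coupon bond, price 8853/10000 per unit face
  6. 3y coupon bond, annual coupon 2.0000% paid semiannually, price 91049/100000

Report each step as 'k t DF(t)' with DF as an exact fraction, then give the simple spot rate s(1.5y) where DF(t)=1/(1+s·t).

step 1 [0.5y] bond c/2=3/100: DF=(126793/125000 − 3/100·(0))/(1+3/100) = 1231/1250 ≈ 0.984800
step 2 [1y] zero: DF = P = 1187/1250 ≈ 0.949600
step 3 [1.5y] zero: DF = P = 9117/10000 ≈ 0.911700
step 4 [2y] bond c/2=29/800: DF=(8302949/8000000 − 29/800·(0.984800+0.949600+0.911700))/(1+29/800) = 451/500 ≈ 0.902000
step 5 [2.5y] zero: DF = P = 8853/10000 ≈ 0.885300
step 6 [3y] bond c/2=1/100: DF=(91049/100000 − 1/100·(0.984800+0.949600+0.911700+0.902000+0.885300))/(1+1/100) = 2139/2500 ≈ 0.855600

1 1/2 1231/1250
2 1 1187/1250
3 3/2 9117/10000
4 2 451/500
5 5/2 8853/10000
6 3 2139/2500
s(1.5y) = (1/(9117/10000) − 1)/(3/2) = 1766/27351 ≈ 6.4568%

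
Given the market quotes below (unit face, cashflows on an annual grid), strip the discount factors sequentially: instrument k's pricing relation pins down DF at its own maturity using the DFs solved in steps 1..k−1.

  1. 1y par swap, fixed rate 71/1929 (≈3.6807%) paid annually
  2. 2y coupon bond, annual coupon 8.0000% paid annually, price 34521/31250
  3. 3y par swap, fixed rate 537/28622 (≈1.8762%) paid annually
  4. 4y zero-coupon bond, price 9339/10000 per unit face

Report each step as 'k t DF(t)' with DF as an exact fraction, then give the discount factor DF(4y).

1 1 1929/2000
2 2 4757/5000
3 3 9463/10000
4 4 9339/10000
DF(4y) = 9339/10000 ≈ 0.933900

step 1 [1y] swap r/1=71/1929: DF=(1 − 71/1929·(0))/(1+71/1929) = 1929/2000 ≈ 0.964500
step 2 [2y] bond c/1=2/25: DF=(34521/31250 − 2/25·(0.964500))/(1+2/25) = 4757/5000 ≈ 0.951400
step 3 [3y] swap r/1=537/28622: DF=(1 − 537/28622·(0.964500+0.951400))/(1+537/28622) = 9463/10000 ≈ 0.946300
step 4 [4y] zero: DF = P = 9339/10000 ≈ 0.933900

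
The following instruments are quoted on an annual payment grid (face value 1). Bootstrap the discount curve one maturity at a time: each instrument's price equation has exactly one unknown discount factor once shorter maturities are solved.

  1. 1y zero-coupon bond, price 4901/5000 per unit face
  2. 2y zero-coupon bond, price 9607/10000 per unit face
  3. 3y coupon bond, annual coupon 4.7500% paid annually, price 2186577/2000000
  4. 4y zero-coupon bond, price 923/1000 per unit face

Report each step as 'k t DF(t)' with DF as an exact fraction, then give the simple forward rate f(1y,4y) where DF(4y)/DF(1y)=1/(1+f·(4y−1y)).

1 1 4901/5000
2 2 9607/10000
3 3 9557/10000
4 4 923/1000
f(1y,4y) = ((4901/5000)/(923/1000) − 1)/(3) = 22/1065 ≈ 2.0657%

step 1 [1y] zero: DF = P = 4901/5000 ≈ 0.980200
step 2 [2y] zero: DF = P = 9607/10000 ≈ 0.960700
step 3 [3y] bond c/1=19/400: DF=(2186577/2000000 − 19/400·(0.980200+0.960700))/(1+19/400) = 9557/10000 ≈ 0.955700
step 4 [4y] zero: DF = P = 923/1000 ≈ 0.923000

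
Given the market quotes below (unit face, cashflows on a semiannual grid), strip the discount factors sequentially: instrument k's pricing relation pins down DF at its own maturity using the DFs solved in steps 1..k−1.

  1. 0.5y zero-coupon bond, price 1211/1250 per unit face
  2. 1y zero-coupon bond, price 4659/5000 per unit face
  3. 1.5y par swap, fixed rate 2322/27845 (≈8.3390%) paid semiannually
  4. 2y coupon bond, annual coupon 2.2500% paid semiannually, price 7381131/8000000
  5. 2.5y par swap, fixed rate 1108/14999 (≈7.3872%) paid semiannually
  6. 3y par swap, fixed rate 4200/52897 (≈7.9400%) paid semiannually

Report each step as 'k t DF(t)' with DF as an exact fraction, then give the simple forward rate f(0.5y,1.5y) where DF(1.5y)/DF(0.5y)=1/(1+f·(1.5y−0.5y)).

1 1/2 1211/1250
2 1 4659/5000
3 3/2 8839/10000
4 2 4407/5000
5 5/2 4169/5000
6 3 79/100
f(0.5y,1.5y) = ((1211/1250)/(8839/10000) − 1)/(1) = 849/8839 ≈ 9.6052%

step 1 [0.5y] zero: DF = P = 1211/1250 ≈ 0.968800
step 2 [1y] zero: DF = P = 4659/5000 ≈ 0.931800
step 3 [1.5y] swap r/2=1161/27845: DF=(1 − 1161/27845·(0.968800+0.931800))/(1+1161/27845) = 8839/10000 ≈ 0.883900
step 4 [2y] bond c/2=9/800: DF=(7381131/8000000 − 9/800·(0.968800+0.931800+0.883900))/(1+9/800) = 4407/5000 ≈ 0.881400
step 5 [2.5y] swap r/2=554/14999: DF=(1 − 554/14999·(0.968800+0.931800+0.883900+0.881400))/(1+554/14999) = 4169/5000 ≈ 0.833800
step 6 [3y] swap r/2=2100/52897: DF=(1 − 2100/52897·(0.968800+0.931800+0.883900+0.881400+0.833800))/(1+2100/52897) = 79/100 ≈ 0.790000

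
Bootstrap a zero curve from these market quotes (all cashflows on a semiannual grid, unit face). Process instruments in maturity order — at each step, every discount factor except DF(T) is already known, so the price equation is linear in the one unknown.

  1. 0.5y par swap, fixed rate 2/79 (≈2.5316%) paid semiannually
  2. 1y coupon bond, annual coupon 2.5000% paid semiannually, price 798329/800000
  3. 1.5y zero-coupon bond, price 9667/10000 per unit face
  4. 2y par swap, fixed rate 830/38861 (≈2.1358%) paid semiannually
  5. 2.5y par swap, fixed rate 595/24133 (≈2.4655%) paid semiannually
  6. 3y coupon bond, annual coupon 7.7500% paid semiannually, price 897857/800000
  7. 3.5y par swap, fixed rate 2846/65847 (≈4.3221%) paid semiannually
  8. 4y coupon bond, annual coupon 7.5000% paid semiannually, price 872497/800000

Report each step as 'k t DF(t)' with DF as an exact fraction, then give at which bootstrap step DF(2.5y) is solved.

1 1/2 79/80
2 1 4867/5000
3 3/2 9667/10000
4 2 1917/2000
5 5/2 1881/2000
6 3 2251/2500
7 7/2 8577/10000
8 4 2033/2500
DF(2.5y) is solved at step 5

step 1 [0.5y] swap r/2=1/79: DF=(1 − 1/79·(0))/(1+1/79) = 79/80 ≈ 0.987500
step 2 [1y] bond c/2=1/80: DF=(798329/800000 − 1/80·(0.987500))/(1+1/80) = 4867/5000 ≈ 0.973400
step 3 [1.5y] zero: DF = P = 9667/10000 ≈ 0.966700
step 4 [2y] swap r/2=415/38861: DF=(1 − 415/38861·(0.987500+0.973400+0.966700))/(1+415/38861) = 1917/2000 ≈ 0.958500
step 5 [2.5y] swap r/2=595/48266: DF=(1 − 595/48266·(0.987500+0.973400+0.966700+0.958500))/(1+595/48266) = 1881/2000 ≈ 0.940500
step 6 [3y] bond c/2=31/800: DF=(897857/800000 − 31/800·(0.987500+0.973400+0.966700+0.958500+0.940500))/(1+31/800) = 2251/2500 ≈ 0.900400
step 7 [3.5y] swap r/2=1423/65847: DF=(1 − 1423/65847·(0.987500+0.973400+0.966700+0.958500+0.940500+0.900400))/(1+1423/65847) = 8577/10000 ≈ 0.857700
step 8 [4y] bond c/2=3/80: DF=(872497/800000 − 3/80·(0.987500+0.973400+0.966700+0.958500+0.940500+0.900400+0.857700))/(1+3/80) = 2033/2500 ≈ 0.813200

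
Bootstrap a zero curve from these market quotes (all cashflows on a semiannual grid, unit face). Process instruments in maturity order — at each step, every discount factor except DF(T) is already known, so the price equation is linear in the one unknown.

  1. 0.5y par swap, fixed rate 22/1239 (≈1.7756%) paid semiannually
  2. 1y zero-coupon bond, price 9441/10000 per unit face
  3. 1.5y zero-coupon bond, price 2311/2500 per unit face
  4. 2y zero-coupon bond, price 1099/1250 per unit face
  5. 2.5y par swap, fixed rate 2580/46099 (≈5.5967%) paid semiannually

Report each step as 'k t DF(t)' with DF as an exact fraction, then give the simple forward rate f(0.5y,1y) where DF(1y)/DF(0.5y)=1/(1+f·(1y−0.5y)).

step 1 [0.5y] swap r/2=11/1239: DF=(1 − 11/1239·(0))/(1+11/1239) = 1239/1250 ≈ 0.991200
step 2 [1y] zero: DF = P = 9441/10000 ≈ 0.944100
step 3 [1.5y] zero: DF = P = 2311/2500 ≈ 0.924400
step 4 [2y] zero: DF = P = 1099/1250 ≈ 0.879200
step 5 [2.5y] swap r/2=1290/46099: DF=(1 − 1290/46099·(0.991200+0.944100+0.924400+0.879200))/(1+1290/46099) = 871/1000 ≈ 0.871000

1 1/2 1239/1250
2 1 9441/10000
3 3/2 2311/2500
4 2 1099/1250
5 5/2 871/1000
f(0.5y,1y) = ((1239/1250)/(9441/10000) − 1)/(1/2) = 314/3147 ≈ 9.9778%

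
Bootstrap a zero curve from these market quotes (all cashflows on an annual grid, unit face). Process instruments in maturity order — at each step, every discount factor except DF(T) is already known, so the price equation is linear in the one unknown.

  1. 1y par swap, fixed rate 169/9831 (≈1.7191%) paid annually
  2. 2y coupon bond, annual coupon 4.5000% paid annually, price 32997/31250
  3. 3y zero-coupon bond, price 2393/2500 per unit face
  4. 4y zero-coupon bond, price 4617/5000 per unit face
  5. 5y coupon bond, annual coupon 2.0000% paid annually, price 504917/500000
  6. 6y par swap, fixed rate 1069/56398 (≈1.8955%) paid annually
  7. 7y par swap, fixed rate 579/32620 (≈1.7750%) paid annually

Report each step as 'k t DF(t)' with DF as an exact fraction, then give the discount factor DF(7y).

step 1 [1y] swap r/1=169/9831: DF=(1 − 169/9831·(0))/(1+169/9831) = 9831/10000 ≈ 0.983100
step 2 [2y] bond c/1=9/200: DF=(32997/31250 − 9/200·(0.983100))/(1+9/200) = 9681/10000 ≈ 0.968100
step 3 [3y] zero: DF = P = 2393/2500 ≈ 0.957200
step 4 [4y] zero: DF = P = 4617/5000 ≈ 0.923400
step 5 [5y] bond c/1=1/50: DF=(504917/500000 − 1/50·(0.983100+0.968100+0.957200+0.923400))/(1+1/50) = 9149/10000 ≈ 0.914900
step 6 [6y] swap r/1=1069/56398: DF=(1 − 1069/56398·(0.983100+0.968100+0.957200+0.923400+0.914900))/(1+1069/56398) = 8931/10000 ≈ 0.893100
step 7 [7y] swap r/1=579/32620: DF=(1 − 579/32620·(0.983100+0.968100+0.957200+0.923400+0.914900+0.893100))/(1+579/32620) = 4421/5000 ≈ 0.884200

1 1 9831/10000
2 2 9681/10000
3 3 2393/2500
4 4 4617/5000
5 5 9149/10000
6 6 8931/10000
7 7 4421/5000
DF(7y) = 4421/5000 ≈ 0.884200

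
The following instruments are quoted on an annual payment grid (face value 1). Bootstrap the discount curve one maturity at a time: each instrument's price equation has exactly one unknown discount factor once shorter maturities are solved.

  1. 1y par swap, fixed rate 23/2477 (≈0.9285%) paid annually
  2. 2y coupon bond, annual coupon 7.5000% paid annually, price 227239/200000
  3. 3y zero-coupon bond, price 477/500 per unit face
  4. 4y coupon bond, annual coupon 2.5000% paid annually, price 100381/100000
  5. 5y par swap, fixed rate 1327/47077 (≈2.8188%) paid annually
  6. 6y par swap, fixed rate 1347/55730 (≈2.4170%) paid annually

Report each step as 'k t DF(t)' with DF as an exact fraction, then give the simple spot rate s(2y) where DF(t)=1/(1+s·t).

1 1 2477/2500
2 2 4939/5000
3 3 477/500
4 4 4539/5000
5 5 8673/10000
6 6 8653/10000
s(2y) = (1/(4939/5000) − 1)/(2) = 61/9878 ≈ 0.6175%

step 1 [1y] swap r/1=23/2477: DF=(1 − 23/2477·(0))/(1+23/2477) = 2477/2500 ≈ 0.990800
step 2 [2y] bond c/1=3/40: DF=(227239/200000 − 3/40·(0.990800))/(1+3/40) = 4939/5000 ≈ 0.987800
step 3 [3y] zero: DF = P = 477/500 ≈ 0.954000
step 4 [4y] bond c/1=1/40: DF=(100381/100000 − 1/40·(0.990800+0.987800+0.954000))/(1+1/40) = 4539/5000 ≈ 0.907800
step 5 [5y] swap r/1=1327/47077: DF=(1 − 1327/47077·(0.990800+0.987800+0.954000+0.907800))/(1+1327/47077) = 8673/10000 ≈ 0.867300
step 6 [6y] swap r/1=1347/55730: DF=(1 − 1347/55730·(0.990800+0.987800+0.954000+0.907800+0.867300))/(1+1347/55730) = 8653/10000 ≈ 0.865300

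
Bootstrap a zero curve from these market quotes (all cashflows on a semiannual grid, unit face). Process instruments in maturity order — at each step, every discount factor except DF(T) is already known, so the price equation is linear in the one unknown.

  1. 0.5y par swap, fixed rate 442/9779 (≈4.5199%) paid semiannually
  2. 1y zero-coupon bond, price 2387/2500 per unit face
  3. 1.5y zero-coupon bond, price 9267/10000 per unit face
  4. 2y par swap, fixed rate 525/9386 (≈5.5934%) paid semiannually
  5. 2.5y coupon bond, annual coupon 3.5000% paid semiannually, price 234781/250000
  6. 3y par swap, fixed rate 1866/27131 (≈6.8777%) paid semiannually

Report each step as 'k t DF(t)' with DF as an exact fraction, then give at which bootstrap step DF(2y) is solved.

step 1 [0.5y] swap r/2=221/9779: DF=(1 − 221/9779·(0))/(1+221/9779) = 9779/10000 ≈ 0.977900
step 2 [1y] zero: DF = P = 2387/2500 ≈ 0.954800
step 3 [1.5y] zero: DF = P = 9267/10000 ≈ 0.926700
step 4 [2y] swap r/2=525/18772: DF=(1 − 525/18772·(0.977900+0.954800+0.926700))/(1+525/18772) = 179/200 ≈ 0.895000
step 5 [2.5y] bond c/2=7/400: DF=(234781/250000 − 7/400·(0.977900+0.954800+0.926700+0.895000))/(1+7/400) = 1073/1250 ≈ 0.858400
step 6 [3y] swap r/2=933/27131: DF=(1 − 933/27131·(0.977900+0.954800+0.926700+0.895000+0.858400))/(1+933/27131) = 4067/5000 ≈ 0.813400

1 1/2 9779/10000
2 1 2387/2500
3 3/2 9267/10000
4 2 179/200
5 5/2 1073/1250
6 3 4067/5000
DF(2y) is solved at step 4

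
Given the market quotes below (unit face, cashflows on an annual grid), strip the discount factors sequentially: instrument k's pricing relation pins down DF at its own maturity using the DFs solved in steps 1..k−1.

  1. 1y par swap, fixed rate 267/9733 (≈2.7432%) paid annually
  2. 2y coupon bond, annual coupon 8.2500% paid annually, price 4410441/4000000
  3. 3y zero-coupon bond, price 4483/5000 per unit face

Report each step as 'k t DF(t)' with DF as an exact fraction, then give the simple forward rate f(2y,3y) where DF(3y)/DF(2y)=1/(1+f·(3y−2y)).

step 1 [1y] swap r/1=267/9733: DF=(1 − 267/9733·(0))/(1+267/9733) = 9733/10000 ≈ 0.973300
step 2 [2y] bond c/1=33/400: DF=(4410441/4000000 − 33/400·(0.973300))/(1+33/400) = 2361/2500 ≈ 0.944400
step 3 [3y] zero: DF = P = 4483/5000 ≈ 0.896600

1 1 9733/10000
2 2 2361/2500
3 3 4483/5000
f(2y,3y) = ((2361/2500)/(4483/5000) − 1)/(1) = 239/4483 ≈ 5.3313%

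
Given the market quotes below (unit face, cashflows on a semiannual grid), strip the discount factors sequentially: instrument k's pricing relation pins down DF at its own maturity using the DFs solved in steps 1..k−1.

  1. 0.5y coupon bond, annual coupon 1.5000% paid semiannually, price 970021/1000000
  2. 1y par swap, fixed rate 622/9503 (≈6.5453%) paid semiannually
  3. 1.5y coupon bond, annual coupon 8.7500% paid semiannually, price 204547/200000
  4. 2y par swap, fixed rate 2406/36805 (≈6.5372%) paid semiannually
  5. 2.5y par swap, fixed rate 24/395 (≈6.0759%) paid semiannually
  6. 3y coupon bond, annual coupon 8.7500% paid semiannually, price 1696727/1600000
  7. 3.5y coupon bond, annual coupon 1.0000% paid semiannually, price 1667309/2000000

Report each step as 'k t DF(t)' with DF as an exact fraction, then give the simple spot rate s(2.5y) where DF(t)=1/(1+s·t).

step 1 [0.5y] bond c/2=3/400: DF=(970021/1000000 − 3/400·(0))/(1+3/400) = 2407/2500 ≈ 0.962800
step 2 [1y] swap r/2=311/9503: DF=(1 − 311/9503·(0.962800))/(1+311/9503) = 4689/5000 ≈ 0.937800
step 3 [1.5y] bond c/2=7/160: DF=(204547/200000 − 7/160·(0.962800+0.937800))/(1+7/160) = 4501/5000 ≈ 0.900200
step 4 [2y] swap r/2=1203/36805: DF=(1 − 1203/36805·(0.962800+0.937800+0.900200))/(1+1203/36805) = 8797/10000 ≈ 0.879700
step 5 [2.5y] swap r/2=12/395: DF=(1 − 12/395·(0.962800+0.937800+0.900200+0.879700))/(1+12/395) = 431/500 ≈ 0.862000
step 6 [3y] bond c/2=7/160: DF=(1696727/1600000 − 7/160·(0.962800+0.937800+0.900200+0.879700+0.862000))/(1+7/160) = 516/625 ≈ 0.825600
step 7 [3.5y] bond c/2=1/200: DF=(1667309/2000000 − 1/200·(0.962800+0.937800+0.900200+0.879700+0.862000+0.825600))/(1+1/200) = 2007/2500 ≈ 0.802800

1 1/2 2407/2500
2 1 4689/5000
3 3/2 4501/5000
4 2 8797/10000
5 5/2 431/500
6 3 516/625
7 7/2 2007/2500
s(2.5y) = (1/(431/500) − 1)/(5/2) = 138/2155 ≈ 6.4037%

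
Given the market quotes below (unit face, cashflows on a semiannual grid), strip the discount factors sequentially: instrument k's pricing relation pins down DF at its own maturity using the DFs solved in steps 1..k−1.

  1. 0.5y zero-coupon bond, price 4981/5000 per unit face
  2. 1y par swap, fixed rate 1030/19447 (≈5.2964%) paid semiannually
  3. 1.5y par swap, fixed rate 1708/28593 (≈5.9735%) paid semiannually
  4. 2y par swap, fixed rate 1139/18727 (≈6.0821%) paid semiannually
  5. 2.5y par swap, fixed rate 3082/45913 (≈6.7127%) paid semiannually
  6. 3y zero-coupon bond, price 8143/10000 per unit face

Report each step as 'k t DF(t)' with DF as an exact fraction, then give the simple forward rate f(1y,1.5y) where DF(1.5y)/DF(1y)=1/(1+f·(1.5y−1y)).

1 1/2 4981/5000
2 1 1897/2000
3 3/2 4573/5000
4 2 8861/10000
5 5/2 8459/10000
6 3 8143/10000
f(1y,1.5y) = ((1897/2000)/(4573/5000) − 1)/(1/2) = 339/4573 ≈ 7.4131%

step 1 [0.5y] zero: DF = P = 4981/5000 ≈ 0.996200
step 2 [1y] swap r/2=515/19447: DF=(1 − 515/19447·(0.996200))/(1+515/19447) = 1897/2000 ≈ 0.948500
step 3 [1.5y] swap r/2=854/28593: DF=(1 − 854/28593·(0.996200+0.948500))/(1+854/28593) = 4573/5000 ≈ 0.914600
step 4 [2y] swap r/2=1139/37454: DF=(1 − 1139/37454·(0.996200+0.948500+0.914600))/(1+1139/37454) = 8861/10000 ≈ 0.886100
step 5 [2.5y] swap r/2=1541/45913: DF=(1 − 1541/45913·(0.996200+0.948500+0.914600+0.886100))/(1+1541/45913) = 8459/10000 ≈ 0.845900
step 6 [3y] zero: DF = P = 8143/10000 ≈ 0.814300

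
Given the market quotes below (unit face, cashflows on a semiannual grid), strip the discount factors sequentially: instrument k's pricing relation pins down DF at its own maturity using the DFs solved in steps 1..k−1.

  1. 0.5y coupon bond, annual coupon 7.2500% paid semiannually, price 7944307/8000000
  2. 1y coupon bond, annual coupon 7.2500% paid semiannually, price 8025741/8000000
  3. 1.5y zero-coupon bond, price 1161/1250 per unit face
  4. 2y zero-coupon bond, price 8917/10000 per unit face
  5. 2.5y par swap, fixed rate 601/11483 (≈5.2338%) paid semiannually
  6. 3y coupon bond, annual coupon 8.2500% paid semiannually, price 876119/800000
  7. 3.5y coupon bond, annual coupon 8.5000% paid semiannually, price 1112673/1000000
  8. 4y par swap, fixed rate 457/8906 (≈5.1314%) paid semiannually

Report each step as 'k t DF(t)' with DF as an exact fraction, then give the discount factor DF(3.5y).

1 1/2 9583/10000
2 1 4673/5000
3 3/2 1161/1250
4 2 8917/10000
5 5/2 4399/5000
6 3 4349/5000
7 7/2 4223/5000
8 4 2043/2500
DF(3.5y) = 4223/5000 ≈ 0.844600

step 1 [0.5y] bond c/2=29/800: DF=(7944307/8000000 − 29/800·(0))/(1+29/800) = 9583/10000 ≈ 0.958300
step 2 [1y] bond c/2=29/800: DF=(8025741/8000000 − 29/800·(0.958300))/(1+29/800) = 4673/5000 ≈ 0.934600
step 3 [1.5y] zero: DF = P = 1161/1250 ≈ 0.928800
step 4 [2y] zero: DF = P = 8917/10000 ≈ 0.891700
step 5 [2.5y] swap r/2=601/22966: DF=(1 − 601/22966·(0.958300+0.934600+0.928800+0.891700))/(1+601/22966) = 4399/5000 ≈ 0.879800
step 6 [3y] bond c/2=33/800: DF=(876119/800000 − 33/800·(0.958300+0.934600+0.928800+0.891700+0.879800))/(1+33/800) = 4349/5000 ≈ 0.869800
step 7 [3.5y] bond c/2=17/400: DF=(1112673/1000000 − 17/400·(0.958300+0.934600+0.928800+0.891700+0.879800+0.869800))/(1+17/400) = 4223/5000 ≈ 0.844600
step 8 [4y] swap r/2=457/17812: DF=(1 − 457/17812·(0.958300+0.934600+0.928800+0.891700+0.879800+0.869800+0.844600))/(1+457/17812) = 2043/2500 ≈ 0.817200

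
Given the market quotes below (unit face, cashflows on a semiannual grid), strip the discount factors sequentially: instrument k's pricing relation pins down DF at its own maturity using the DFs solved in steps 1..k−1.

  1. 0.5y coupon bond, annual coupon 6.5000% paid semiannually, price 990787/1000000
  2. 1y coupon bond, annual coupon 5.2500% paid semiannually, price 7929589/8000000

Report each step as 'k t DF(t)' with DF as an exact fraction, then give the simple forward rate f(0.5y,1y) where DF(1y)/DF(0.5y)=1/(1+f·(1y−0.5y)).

step 1 [0.5y] bond c/2=13/400: DF=(990787/1000000 − 13/400·(0))/(1+13/400) = 2399/2500 ≈ 0.959600
step 2 [1y] bond c/2=21/800: DF=(7929589/8000000 − 21/800·(0.959600))/(1+21/800) = 9413/10000 ≈ 0.941300

1 1/2 2399/2500
2 1 9413/10000
f(0.5y,1y) = ((2399/2500)/(9413/10000) − 1)/(1/2) = 366/9413 ≈ 3.8882%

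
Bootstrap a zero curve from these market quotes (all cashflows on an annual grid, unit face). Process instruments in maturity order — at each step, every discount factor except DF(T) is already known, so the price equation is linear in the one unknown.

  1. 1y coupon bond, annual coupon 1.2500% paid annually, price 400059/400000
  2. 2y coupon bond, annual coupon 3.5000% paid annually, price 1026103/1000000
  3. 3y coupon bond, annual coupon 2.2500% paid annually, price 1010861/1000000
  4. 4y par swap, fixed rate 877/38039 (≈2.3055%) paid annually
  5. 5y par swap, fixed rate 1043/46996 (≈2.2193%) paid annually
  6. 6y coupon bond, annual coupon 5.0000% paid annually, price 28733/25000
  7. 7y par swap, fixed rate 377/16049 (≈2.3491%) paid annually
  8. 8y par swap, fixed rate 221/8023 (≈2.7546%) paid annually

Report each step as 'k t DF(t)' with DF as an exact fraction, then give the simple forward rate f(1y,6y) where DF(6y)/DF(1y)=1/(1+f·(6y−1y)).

1 1 4939/5000
2 2 479/500
3 3 4729/5000
4 4 9123/10000
5 5 8957/10000
6 6 2177/2500
7 7 2123/2500
8 8 8011/10000
f(1y,6y) = ((4939/5000)/(2177/2500) − 1)/(5) = 117/4354 ≈ 2.6872%

step 1 [1y] bond c/1=1/80: DF=(400059/400000 − 1/80·(0))/(1+1/80) = 4939/5000 ≈ 0.987800
step 2 [2y] bond c/1=7/200: DF=(1026103/1000000 − 7/200·(0.987800))/(1+7/200) = 479/500 ≈ 0.958000
step 3 [3y] bond c/1=9/400: DF=(1010861/1000000 − 9/400·(0.987800+0.958000))/(1+9/400) = 4729/5000 ≈ 0.945800
step 4 [4y] swap r/1=877/38039: DF=(1 − 877/38039·(0.987800+0.958000+0.945800))/(1+877/38039) = 9123/10000 ≈ 0.912300
step 5 [5y] swap r/1=1043/46996: DF=(1 − 1043/46996·(0.987800+0.958000+0.945800+0.912300))/(1+1043/46996) = 8957/10000 ≈ 0.895700
step 6 [6y] bond c/1=1/20: DF=(28733/25000 − 1/20·(0.987800+0.958000+0.945800+0.912300+0.895700))/(1+1/20) = 2177/2500 ≈ 0.870800
step 7 [7y] swap r/1=377/16049: DF=(1 − 377/16049·(0.987800+0.958000+0.945800+0.912300+0.895700+0.870800))/(1+377/16049) = 2123/2500 ≈ 0.849200
step 8 [8y] swap r/1=221/8023: DF=(1 − 221/8023·(0.987800+0.958000+0.945800+0.912300+0.895700+0.870800+0.849200))/(1+221/8023) = 8011/10000 ≈ 0.801100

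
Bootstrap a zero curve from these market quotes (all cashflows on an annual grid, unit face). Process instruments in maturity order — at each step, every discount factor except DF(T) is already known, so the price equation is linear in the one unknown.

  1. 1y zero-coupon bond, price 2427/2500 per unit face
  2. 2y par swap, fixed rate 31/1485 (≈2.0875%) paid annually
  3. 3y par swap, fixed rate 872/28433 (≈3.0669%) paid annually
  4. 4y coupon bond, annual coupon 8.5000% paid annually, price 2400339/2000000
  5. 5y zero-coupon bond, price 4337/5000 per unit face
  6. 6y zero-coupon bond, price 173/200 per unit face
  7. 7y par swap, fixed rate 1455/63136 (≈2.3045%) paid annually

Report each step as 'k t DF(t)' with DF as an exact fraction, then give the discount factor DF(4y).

step 1 [1y] zero: DF = P = 2427/2500 ≈ 0.970800
step 2 [2y] swap r/1=31/1485: DF=(1 − 31/1485·(0.970800))/(1+31/1485) = 9597/10000 ≈ 0.959700
step 3 [3y] swap r/1=872/28433: DF=(1 − 872/28433·(0.970800+0.959700))/(1+872/28433) = 1141/1250 ≈ 0.912800
step 4 [4y] bond c/1=17/200: DF=(2400339/2000000 − 17/200·(0.970800+0.959700+0.912800))/(1+17/200) = 4417/5000 ≈ 0.883400
step 5 [5y] zero: DF = P = 4337/5000 ≈ 0.867400
step 6 [6y] zero: DF = P = 173/200 ≈ 0.865000
step 7 [7y] swap r/1=1455/63136: DF=(1 − 1455/63136·(0.970800+0.959700+0.912800+0.883400+0.867400+0.865000))/(1+1455/63136) = 1709/2000 ≈ 0.854500

1 1 2427/2500
2 2 9597/10000
3 3 1141/1250
4 4 4417/5000
5 5 4337/5000
6 6 173/200
7 7 1709/2000
DF(4y) = 4417/5000 ≈ 0.883400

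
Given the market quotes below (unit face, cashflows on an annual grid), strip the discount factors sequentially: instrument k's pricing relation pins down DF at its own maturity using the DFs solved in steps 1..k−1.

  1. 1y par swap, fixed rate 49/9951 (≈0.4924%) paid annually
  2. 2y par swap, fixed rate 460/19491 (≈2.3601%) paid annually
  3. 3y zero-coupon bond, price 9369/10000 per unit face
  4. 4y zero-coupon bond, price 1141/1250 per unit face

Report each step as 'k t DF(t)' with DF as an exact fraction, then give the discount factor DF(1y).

1 1 9951/10000
2 2 477/500
3 3 9369/10000
4 4 1141/1250
DF(1y) = 9951/10000 ≈ 0.995100

step 1 [1y] swap r/1=49/9951: DF=(1 − 49/9951·(0))/(1+49/9951) = 9951/10000 ≈ 0.995100
step 2 [2y] swap r/1=460/19491: DF=(1 − 460/19491·(0.995100))/(1+460/19491) = 477/500 ≈ 0.954000
step 3 [3y] zero: DF = P = 9369/10000 ≈ 0.936900
step 4 [4y] zero: DF = P = 1141/1250 ≈ 0.912800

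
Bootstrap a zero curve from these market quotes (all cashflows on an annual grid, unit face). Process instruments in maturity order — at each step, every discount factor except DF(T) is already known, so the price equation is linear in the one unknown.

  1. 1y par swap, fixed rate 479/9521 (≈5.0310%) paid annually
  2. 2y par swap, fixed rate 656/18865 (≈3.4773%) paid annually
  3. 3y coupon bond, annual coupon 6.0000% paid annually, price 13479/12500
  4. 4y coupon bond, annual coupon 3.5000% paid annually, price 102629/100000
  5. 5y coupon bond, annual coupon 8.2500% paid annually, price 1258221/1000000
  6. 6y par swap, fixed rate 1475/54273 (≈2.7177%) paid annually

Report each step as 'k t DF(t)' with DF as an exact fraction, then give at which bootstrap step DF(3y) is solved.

1 1 9521/10000
2 2 584/625
3 3 1821/2000
4 4 897/1000
5 5 1101/1250
6 6 341/400
DF(3y) is solved at step 3

step 1 [1y] swap r/1=479/9521: DF=(1 − 479/9521·(0))/(1+479/9521) = 9521/10000 ≈ 0.952100
step 2 [2y] swap r/1=656/18865: DF=(1 − 656/18865·(0.952100))/(1+656/18865) = 584/625 ≈ 0.934400
step 3 [3y] bond c/1=3/50: DF=(13479/12500 − 3/50·(0.952100+0.934400))/(1+3/50) = 1821/2000 ≈ 0.910500
step 4 [4y] bond c/1=7/200: DF=(102629/100000 − 7/200·(0.952100+0.934400+0.910500))/(1+7/200) = 897/1000 ≈ 0.897000
step 5 [5y] bond c/1=33/400: DF=(1258221/1000000 − 33/400·(0.952100+0.934400+0.910500+0.897000))/(1+33/400) = 1101/1250 ≈ 0.880800
step 6 [6y] swap r/1=1475/54273: DF=(1 − 1475/54273·(0.952100+0.934400+0.910500+0.897000+0.880800))/(1+1475/54273) = 341/400 ≈ 0.852500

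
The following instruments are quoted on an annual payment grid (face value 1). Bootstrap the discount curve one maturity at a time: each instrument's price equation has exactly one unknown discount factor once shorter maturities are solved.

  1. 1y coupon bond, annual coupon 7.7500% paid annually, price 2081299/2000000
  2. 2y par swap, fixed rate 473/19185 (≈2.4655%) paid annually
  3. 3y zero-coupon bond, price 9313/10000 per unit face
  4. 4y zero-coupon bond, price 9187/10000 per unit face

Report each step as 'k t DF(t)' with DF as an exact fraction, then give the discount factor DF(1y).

1 1 4829/5000
2 2 9527/10000
3 3 9313/10000
4 4 9187/10000
DF(1y) = 4829/5000 ≈ 0.965800

step 1 [1y] bond c/1=31/400: DF=(2081299/2000000 − 31/400·(0))/(1+31/400) = 4829/5000 ≈ 0.965800
step 2 [2y] swap r/1=473/19185: DF=(1 − 473/19185·(0.965800))/(1+473/19185) = 9527/10000 ≈ 0.952700
step 3 [3y] zero: DF = P = 9313/10000 ≈ 0.931300
step 4 [4y] zero: DF = P = 9187/10000 ≈ 0.918700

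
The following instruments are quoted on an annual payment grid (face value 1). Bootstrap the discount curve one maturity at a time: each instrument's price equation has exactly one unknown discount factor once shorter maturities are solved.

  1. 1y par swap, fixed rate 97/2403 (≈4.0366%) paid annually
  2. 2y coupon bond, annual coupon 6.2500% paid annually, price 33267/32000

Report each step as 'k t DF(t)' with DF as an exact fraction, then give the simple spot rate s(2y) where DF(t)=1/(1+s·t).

1 1 2403/2500
2 2 9219/10000
s(2y) = (1/(9219/10000) − 1)/(2) = 781/18438 ≈ 4.2358%

step 1 [1y] swap r/1=97/2403: DF=(1 − 97/2403·(0))/(1+97/2403) = 2403/2500 ≈ 0.961200
step 2 [2y] bond c/1=1/16: DF=(33267/32000 − 1/16·(0.961200))/(1+1/16) = 9219/10000 ≈ 0.921900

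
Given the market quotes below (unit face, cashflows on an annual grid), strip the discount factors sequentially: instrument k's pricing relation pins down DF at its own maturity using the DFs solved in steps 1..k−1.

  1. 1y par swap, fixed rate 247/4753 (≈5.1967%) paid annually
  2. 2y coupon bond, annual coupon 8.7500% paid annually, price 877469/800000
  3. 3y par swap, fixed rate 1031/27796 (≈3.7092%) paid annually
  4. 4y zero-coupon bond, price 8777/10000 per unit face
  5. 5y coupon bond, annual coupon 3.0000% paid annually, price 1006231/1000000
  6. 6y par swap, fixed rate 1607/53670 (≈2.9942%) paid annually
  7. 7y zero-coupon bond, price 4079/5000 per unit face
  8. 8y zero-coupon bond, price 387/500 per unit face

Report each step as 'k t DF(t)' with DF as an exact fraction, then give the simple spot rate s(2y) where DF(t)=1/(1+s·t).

1 1 4753/5000
2 2 9321/10000
3 3 8969/10000
4 4 8777/10000
5 5 544/625
6 6 8393/10000
7 7 4079/5000
8 8 387/500
s(2y) = (1/(9321/10000) − 1)/(2) = 679/18642 ≈ 3.6423%

step 1 [1y] swap r/1=247/4753: DF=(1 − 247/4753·(0))/(1+247/4753) = 4753/5000 ≈ 0.950600
step 2 [2y] bond c/1=7/80: DF=(877469/800000 − 7/80·(0.950600))/(1+7/80) = 9321/10000 ≈ 0.932100
step 3 [3y] swap r/1=1031/27796: DF=(1 − 1031/27796·(0.950600+0.932100))/(1+1031/27796) = 8969/10000 ≈ 0.896900
step 4 [4y] zero: DF = P = 8777/10000 ≈ 0.877700
step 5 [5y] bond c/1=3/100: DF=(1006231/1000000 − 3/100·(0.950600+0.932100+0.896900+0.877700))/(1+3/100) = 544/625 ≈ 0.870400
step 6 [6y] swap r/1=1607/53670: DF=(1 − 1607/53670·(0.950600+0.932100+0.896900+0.877700+0.870400))/(1+1607/53670) = 8393/10000 ≈ 0.839300
step 7 [7y] zero: DF = P = 4079/5000 ≈ 0.815800
step 8 [8y] zero: DF = P = 387/500 ≈ 0.774000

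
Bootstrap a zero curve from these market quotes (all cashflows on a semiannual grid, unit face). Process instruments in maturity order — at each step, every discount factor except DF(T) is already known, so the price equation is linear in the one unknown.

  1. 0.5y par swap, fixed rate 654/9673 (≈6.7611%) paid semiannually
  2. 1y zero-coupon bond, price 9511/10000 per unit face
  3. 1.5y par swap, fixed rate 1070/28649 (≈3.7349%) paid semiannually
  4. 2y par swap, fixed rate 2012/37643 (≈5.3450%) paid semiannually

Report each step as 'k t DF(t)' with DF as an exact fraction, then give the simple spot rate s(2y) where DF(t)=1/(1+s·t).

step 1 [0.5y] swap r/2=327/9673: DF=(1 − 327/9673·(0))/(1+327/9673) = 9673/10000 ≈ 0.967300
step 2 [1y] zero: DF = P = 9511/10000 ≈ 0.951100
step 3 [1.5y] swap r/2=535/28649: DF=(1 − 535/28649·(0.967300+0.951100))/(1+535/28649) = 1893/2000 ≈ 0.946500
step 4 [2y] swap r/2=1006/37643: DF=(1 − 1006/37643·(0.967300+0.951100+0.946500))/(1+1006/37643) = 4497/5000 ≈ 0.899400

1 1/2 9673/10000
2 1 9511/10000
3 3/2 1893/2000
4 2 4497/5000
s(2y) = (1/(4497/5000) − 1)/(2) = 503/8994 ≈ 5.5926%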